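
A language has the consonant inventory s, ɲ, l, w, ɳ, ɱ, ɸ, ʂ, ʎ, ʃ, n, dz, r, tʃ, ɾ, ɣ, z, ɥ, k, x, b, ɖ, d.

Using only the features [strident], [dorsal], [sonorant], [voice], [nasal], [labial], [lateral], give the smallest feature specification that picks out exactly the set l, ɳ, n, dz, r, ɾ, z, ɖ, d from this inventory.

[+voice, -labial, -dorsal]

Every target segment is [+voice], [-labial], [-dorsal]; each remaining inventory member fails at least one of these. Each conjunct is needed — [-labial, -dorsal] alone would also admit /s, ʂ, ʃ, tʃ/; [+voice, -dorsal] alone would also admit /ɱ, b/; [+voice, -labial] alone would also admit /ɲ, ʎ, ɣ/ — and no other combination of two listed features has exactly this extension, so three is the minimum.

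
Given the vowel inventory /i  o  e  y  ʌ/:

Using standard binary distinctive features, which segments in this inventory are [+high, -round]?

i

Checking each segment against [+high], [-round]: /i/ (high front unrounded tense vowel) satisfies every feature; every other segment in the inventory fails at least one.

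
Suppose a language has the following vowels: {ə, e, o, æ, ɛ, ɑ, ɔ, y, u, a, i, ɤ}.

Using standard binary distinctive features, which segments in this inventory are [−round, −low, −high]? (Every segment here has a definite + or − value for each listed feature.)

ə, e, ɛ, ɤ

Checking each segment against [−round], [−low], [−high]: /ə/ (mid central vowel (schwa)), /e/ (mid front unrounded tense vowel), /ɛ/ (mid front unrounded lax vowel), /ɤ/ (mid back unrounded tense vowel) satisfy every feature; every other segment in the inventory fails at least one.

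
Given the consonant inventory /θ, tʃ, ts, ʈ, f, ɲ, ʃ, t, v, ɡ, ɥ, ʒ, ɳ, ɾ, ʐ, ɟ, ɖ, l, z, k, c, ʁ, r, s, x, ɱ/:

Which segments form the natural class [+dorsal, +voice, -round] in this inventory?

ɲ, ɡ, ɟ, ʁ

First, the [+dorsal] segments are /ɲ, ɡ, ɥ, ɟ, k, c, ʁ, x/.
Of those, [+voice] gives /ɲ, ɡ, ɥ, ɟ, ʁ/.
Within that set, [-round] leaves /ɲ, ɡ, ɟ, ʁ/.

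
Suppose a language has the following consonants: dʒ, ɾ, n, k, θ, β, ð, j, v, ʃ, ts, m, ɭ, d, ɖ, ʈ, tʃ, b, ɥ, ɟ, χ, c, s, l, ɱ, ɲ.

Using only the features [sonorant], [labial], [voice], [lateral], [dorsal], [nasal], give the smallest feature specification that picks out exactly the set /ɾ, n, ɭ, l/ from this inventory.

/ɾ, n, ɭ, l/ are all [+sonorant], [−labial], [−dorsal], and no other segment in the inventory matches all three values. Dropping any one of them over-generates: [−labial, −dorsal] alone would also admit /dʒ, θ, ð, ʃ, …/; [+sonorant, −dorsal] alone would also admit /m, ɱ/; [+sonorant, −labial] alone would also admit /j, ɲ/. No other combination of two listed features picks out exactly this set either, so fewer than three features will not do.

[+sonorant, −labial, −dorsal]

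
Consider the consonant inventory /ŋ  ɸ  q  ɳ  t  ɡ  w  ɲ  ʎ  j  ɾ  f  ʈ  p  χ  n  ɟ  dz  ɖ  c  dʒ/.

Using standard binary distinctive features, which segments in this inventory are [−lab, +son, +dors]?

Among the inventory, the [−labial] segments are /ŋ, q, ɳ, t, ɡ, ɲ, ʎ, j, ɾ, ʈ, χ, n, ɟ, dz, ɖ, c, dʒ/.
Intersecting with [+sonorant] gives /ŋ, ɳ, ɲ, ʎ, j, ɾ, n/.
Among these, [+dorsal] leaves /ŋ, ɲ, ʎ, j/.

ŋ, ɲ, ʎ, j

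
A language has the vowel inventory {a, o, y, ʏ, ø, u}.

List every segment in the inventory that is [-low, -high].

o, ø

Checking each segment against [-low], [-high]: /o/ (mid back rounded tense vowel), /ø/ (mid front rounded tense vowel) satisfy every feature; every other segment in the inventory fails at least one.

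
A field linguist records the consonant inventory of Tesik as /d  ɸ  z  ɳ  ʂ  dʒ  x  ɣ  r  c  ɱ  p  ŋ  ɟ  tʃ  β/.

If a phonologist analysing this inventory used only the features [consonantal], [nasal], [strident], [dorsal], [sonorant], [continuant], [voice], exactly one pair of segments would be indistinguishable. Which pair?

ɱ, ɳ

/ɱ/ (labiodental nasal) and /ɳ/ (retroflex nasal) are both [+consonantal], [+nasal], [−strident], [−dorsal], [+sonorant], [−continuant], [+voice], so none of the listed features separates them. (They do differ in [labial] and [coronal], which are not among the given features.) Every other pair in the inventory differs on at least one listed feature.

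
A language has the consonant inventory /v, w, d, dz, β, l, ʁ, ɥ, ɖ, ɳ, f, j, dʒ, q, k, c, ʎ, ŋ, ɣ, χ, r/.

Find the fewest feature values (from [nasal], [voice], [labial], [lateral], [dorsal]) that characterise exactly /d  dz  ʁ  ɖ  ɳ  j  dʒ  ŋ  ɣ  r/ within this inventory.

The class [+voice], [−lateral], [−labial] has exactly /d, dz, ʁ, ɖ, ɳ, j, dʒ, ŋ, ɣ, r/ as its extension in this inventory. No smaller conjunction from the listed features achieves this: [−lateral, −labial] alone would also admit /q, k, c, χ/; [+voice, −labial] alone would also admit /l, ʎ/; [+voice, −lateral] alone would also admit /v, w, β, ɥ/; and checking the remaining two-feature bundles turns up none with this extension.

[+voice, −lateral, −labial]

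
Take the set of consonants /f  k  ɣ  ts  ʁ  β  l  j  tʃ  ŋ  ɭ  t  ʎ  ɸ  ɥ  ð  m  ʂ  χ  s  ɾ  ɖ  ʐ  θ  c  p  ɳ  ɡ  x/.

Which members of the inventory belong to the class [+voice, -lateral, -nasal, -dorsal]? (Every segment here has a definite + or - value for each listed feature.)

β, ð, ɾ, ɖ, ʐ

Among the inventory, the [+voice] segments are /ɣ, ʁ, β, l, j, ŋ, ɭ, ʎ, ɥ, ð, m, ɾ, ɖ, ʐ, ɳ, ɡ/.
Among these, [-lateral] gives /ɣ, ʁ, β, j, ŋ, ɥ, ð, m, ɾ, ɖ, ʐ, ɳ, ɡ/.
Within that set, [-nasal] gives /ɣ, ʁ, β, j, ɥ, ð, ɾ, ɖ, ʐ, ɡ/.
Among these, [-dorsal] leaves /β, ð, ɾ, ɖ, ʐ/.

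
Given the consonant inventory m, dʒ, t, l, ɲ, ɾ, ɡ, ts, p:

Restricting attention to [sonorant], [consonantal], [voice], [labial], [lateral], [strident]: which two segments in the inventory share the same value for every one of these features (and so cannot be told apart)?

ɲ, ɾ

/ɲ/ (palatal nasal) and /ɾ/ (alveolar tap) are both [+sonorant], [+consonantal], [+voice], [-labial], [-lateral], [-strident], so none of the listed features separates them. (They do differ in [nasal] and [dorsal], which are not among the given features.) Every other pair in the inventory differs on at least one listed feature.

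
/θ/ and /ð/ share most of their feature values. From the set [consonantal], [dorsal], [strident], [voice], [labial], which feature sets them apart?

[voice]

/θ/ (voiceless dental fricative) and /ð/ (voiced dental fricative) agree on [+consonantal], [-dorsal], [-strident], [-labial]. They differ on [voice] (/θ/ [-], /ð/ [+]).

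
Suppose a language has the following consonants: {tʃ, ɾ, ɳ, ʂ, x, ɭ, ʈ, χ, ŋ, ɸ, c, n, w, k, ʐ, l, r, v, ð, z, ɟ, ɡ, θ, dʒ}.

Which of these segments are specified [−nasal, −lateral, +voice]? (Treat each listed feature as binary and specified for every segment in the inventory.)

ɾ, w, ʐ, r, v, ð, z, ɟ, ɡ, dʒ

Checking each segment against [−nasal], [−lateral], [+voice]: /ɾ/ (alveolar tap), /w/ (labial-velar glide), /ʐ/ (voiced retroflex fricative), /r/ (alveolar trill), /v/ (voiced labiodental fricative), /ð/ (voiced dental fricative), among others, satisfy every feature; every other segment in the inventory fails at least one.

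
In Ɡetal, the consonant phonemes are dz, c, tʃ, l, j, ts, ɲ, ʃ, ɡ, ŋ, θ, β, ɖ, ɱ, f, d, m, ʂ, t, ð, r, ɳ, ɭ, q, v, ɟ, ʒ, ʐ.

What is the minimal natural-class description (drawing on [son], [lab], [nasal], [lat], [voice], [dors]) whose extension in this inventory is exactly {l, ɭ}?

[+lat]

/l, ɭ/ are exactly the [+lateral] segments in the inventory, so a single feature suffices.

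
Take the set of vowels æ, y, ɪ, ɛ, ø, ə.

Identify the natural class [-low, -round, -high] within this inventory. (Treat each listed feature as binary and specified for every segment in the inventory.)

Checking each segment against [-low], [-round], [-high]: /ɛ/ (mid front unrounded lax vowel), /ə/ (mid central vowel (schwa)) satisfy every feature; every other segment in the inventory fails at least one.

ɛ, ə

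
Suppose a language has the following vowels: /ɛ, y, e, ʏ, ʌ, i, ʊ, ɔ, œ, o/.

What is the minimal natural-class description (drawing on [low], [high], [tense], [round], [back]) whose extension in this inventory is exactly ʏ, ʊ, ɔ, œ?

[+round, −tense]

Every target segment is [+round], [−tense]; each remaining inventory member fails at least one of these. Each conjunct is needed — [−tense] alone would also admit /ɛ, ʌ/; [+round] alone would also admit /y, o/ — and no other single listed feature has exactly this extension, so two is the minimum.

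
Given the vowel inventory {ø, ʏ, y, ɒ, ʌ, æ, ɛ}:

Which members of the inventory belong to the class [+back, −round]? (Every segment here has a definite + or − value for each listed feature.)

ʌ

Eliminate segments failing any feature: /ø, ʏ, y, æ, ɛ/ are [−back]; /ɒ/ is [+round]. The remaining /ʌ/ satisfy [+back], [−round].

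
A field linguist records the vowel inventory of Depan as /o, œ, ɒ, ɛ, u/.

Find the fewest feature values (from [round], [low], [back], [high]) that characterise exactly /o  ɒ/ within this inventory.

[-high, +back]

Every target segment is [-high], [+back]; each remaining inventory member fails at least one of these. Each conjunct is needed — [+back] alone would also admit /u/; [-high] alone would also admit /œ, ɛ/ — and no other single listed feature has exactly this extension, so two is the minimum.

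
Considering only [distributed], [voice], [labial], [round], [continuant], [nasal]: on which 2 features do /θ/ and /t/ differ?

[continuant], [distributed]

/θ/ (voiceless dental fricative) and /t/ (voiceless alveolar stop) agree on [-voice], [-labial], [-round], [-nasal]. They differ on [continuant] (/θ/ [+], /t/ [-]), [distributed] (/θ/ [+], /t/ [-]).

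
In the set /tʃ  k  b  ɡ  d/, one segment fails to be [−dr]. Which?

/tʃ/ is the voiceless postalveolar affricate, which is [+delayed release]; the rest — /ɡ, b, k, d/ — are [−delayed release].

tʃ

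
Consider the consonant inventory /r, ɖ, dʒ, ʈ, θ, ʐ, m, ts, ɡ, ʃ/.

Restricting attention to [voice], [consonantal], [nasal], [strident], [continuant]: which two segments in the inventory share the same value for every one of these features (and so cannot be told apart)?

ɖ, ɡ

/ɖ/ (voiced retroflex stop) and /ɡ/ (voiced velar stop) are both [+voice], [+consonantal], [−nasal], [−strident], [−continuant], so none of the listed features separates them. (They do differ in [coronal] and [dorsal], which are not among the given features.) Every other pair in the inventory differs on at least one listed feature.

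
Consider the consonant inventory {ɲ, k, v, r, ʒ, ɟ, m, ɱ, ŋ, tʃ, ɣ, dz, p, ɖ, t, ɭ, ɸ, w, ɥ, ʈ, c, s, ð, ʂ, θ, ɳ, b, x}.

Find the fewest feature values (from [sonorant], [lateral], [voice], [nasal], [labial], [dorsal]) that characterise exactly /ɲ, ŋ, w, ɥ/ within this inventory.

Every target segment is [+sonorant], [+dorsal]; each remaining inventory member fails at least one of these. Each conjunct is needed — [+dorsal] alone would also admit /k, ɟ, ɣ, c, …/; [+sonorant] alone would also admit /r, m, ɱ, ɭ, …/ — and no other single listed feature has exactly this extension, so two is the minimum.

[+sonorant, +dorsal]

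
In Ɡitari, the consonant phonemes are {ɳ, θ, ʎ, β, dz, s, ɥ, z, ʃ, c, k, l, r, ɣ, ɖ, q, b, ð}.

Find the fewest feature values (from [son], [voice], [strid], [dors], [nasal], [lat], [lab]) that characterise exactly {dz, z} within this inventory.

[+voice, +strid]

Every target segment is [+voice], [+strident]; each remaining inventory member fails at least one of these. Each conjunct is needed — [+strident] alone would also admit /s, ʃ/; [+voice] alone would also admit /ɳ, ʎ, β, ɥ, …/ — and no other single listed feature has exactly this extension, so two is the minimum.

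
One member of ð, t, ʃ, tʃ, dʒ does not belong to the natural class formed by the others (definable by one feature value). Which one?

The remaining segments after removing /t/ share [+distributed]; /t/ (voiceless alveolar stop) is [-distributed]. For every other candidate removal, the leftover set fails to share any single feature value that the removed segment lacks.

t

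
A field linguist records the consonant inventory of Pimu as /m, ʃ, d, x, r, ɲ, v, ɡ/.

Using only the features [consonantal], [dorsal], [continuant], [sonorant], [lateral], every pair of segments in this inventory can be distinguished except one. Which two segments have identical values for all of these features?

/v/ (voiced labiodental fricative) and /ʃ/ (voiceless postalveolar fricative) are both [+consonantal], [−dorsal], [+continuant], [−sonorant], [−lateral], so none of the listed features separates them. (They do differ in [voice], [labial] and [coronal], which are not among the given features.) Every other pair in the inventory differs on at least one listed feature.

v, ʃ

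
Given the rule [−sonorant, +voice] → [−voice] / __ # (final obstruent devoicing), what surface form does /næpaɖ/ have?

Only the final segment /ɖ/ is both word-final and matches the structural description. It is a voiced retroflex stop, so [−sonorant, +voice] holds; changing it to [−voice] with all other features held fixed yields /ʈ/ (voiceless retroflex stop). No other segment meets both the structural description and the environment, so the output is [næpaʈ].

[næpaʈ]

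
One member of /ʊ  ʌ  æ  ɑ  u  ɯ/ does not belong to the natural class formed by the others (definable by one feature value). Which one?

æ

/u, ʊ, ɑ, ʌ, ɯ/ are all [+back], but /æ/ (low front unrounded vowel) is [-back]. No other single segment can be removed to leave a set sharing one feature value that the removed segment lacks, so /æ/ is the odd one out.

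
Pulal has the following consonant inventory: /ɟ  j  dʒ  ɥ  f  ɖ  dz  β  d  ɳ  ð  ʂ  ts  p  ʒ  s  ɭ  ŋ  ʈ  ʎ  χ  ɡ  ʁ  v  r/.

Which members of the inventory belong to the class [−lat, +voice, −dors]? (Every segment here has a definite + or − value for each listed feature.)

dʒ, ɖ, dz, β, d, ɳ, ð, ʒ, v, r

Eliminate segments failing any feature: /ɟ, j, ɥ, ŋ, ɡ, ʁ/ are [+dorsal]; /f, ʂ, ts, p, s, ʈ, χ/ are [−voice]; /ɭ, ʎ/ are [+lateral]. The remaining /dʒ, ɖ, dz, β, d, ɳ, ð, ʒ, v, r/ satisfy [−lateral], [+voice], [−dorsal].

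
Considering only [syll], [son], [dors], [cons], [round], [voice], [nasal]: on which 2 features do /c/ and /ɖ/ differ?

[voice], [dorsal]

The two segments share [-syllabic], [-sonorant], [+consonantal], [-round], [-nasal]. The only features from the list on which they differ: /c/ is [-voice] while /ɖ/ is [+voice]; /c/ is [+dorsal] while /ɖ/ is [-dorsal].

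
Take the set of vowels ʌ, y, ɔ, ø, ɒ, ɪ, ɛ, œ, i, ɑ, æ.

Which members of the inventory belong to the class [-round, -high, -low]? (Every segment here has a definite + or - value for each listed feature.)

Eliminate segments failing any feature: /y, ɔ, ø, ɒ, œ/ are [+round]; /ɪ, i/ are [+high]; /ɑ, æ/ are [+low]. The remaining /ʌ, ɛ/ satisfy [-round], [-high], [-low].

ʌ, ɛ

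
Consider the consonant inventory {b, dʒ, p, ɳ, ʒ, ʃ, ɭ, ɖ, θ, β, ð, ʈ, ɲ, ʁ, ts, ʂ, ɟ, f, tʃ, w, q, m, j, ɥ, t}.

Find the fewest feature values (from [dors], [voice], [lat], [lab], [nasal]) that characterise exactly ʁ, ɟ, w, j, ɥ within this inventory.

The class [+voice], [−nasal], [+dorsal] has exactly /ʁ, ɟ, w, j, ɥ/ as its extension in this inventory. No smaller conjunction from the listed features achieves this: [−nasal, +dorsal] alone would also admit /q/; [+voice, +dorsal] alone would also admit /ɲ/; [+voice, −nasal] alone would also admit /b, dʒ, ʒ, ɭ, …/; and checking the remaining two-feature bundles turns up none with this extension.

[+voice, −nasal, +dors]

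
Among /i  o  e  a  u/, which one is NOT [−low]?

a

/e, u, o, i/ are all [−low]; /a/ (low unrounded vowel) is [+low].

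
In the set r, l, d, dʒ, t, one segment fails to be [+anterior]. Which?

Every segment except /dʒ/ is [+anterior]. /dʒ/ (voiced postalveolar affricate) is [-anterior], so it is the exception.

dʒ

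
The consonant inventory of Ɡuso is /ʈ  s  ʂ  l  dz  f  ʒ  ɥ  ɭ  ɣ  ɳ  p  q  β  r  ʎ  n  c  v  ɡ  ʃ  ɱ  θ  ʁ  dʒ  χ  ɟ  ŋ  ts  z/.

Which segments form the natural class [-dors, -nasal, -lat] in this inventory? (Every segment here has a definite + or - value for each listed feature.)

Among the inventory, the [-dorsal] segments are /ʈ, s, ʂ, l, dz, f, ʒ, ɭ, ɳ, p, β, r, n, v, ʃ, ɱ, θ, dʒ, ts, z/.
Intersecting with [-nasal] gives /ʈ, s, ʂ, l, dz, f, ʒ, ɭ, p, β, r, v, ʃ, θ, dʒ, ts, z/.
Within that set, [-lateral] leaves /ʈ, s, ʂ, dz, f, ʒ, p, β, r, v, ʃ, θ, dʒ, ts, z/.

ʈ, s, ʂ, dz, f, ʒ, p, β, r, v, ʃ, θ, dʒ, ts, z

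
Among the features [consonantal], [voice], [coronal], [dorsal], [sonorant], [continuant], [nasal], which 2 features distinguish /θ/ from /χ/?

[coronal], [dorsal]

/θ/ (voiceless dental fricative) and /χ/ (voiceless uvular fricative) agree on [+consonantal], [−voice], [−sonorant], [+continuant], [−nasal]. They differ on [coronal] (/θ/ [+], /χ/ [−]), [dorsal] (/θ/ [−], /χ/ [+]).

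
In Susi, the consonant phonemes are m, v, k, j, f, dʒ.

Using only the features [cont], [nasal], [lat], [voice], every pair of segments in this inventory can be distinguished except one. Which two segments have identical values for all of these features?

/v/ (voiced labiodental fricative) and /j/ (palatal glide) are both [+continuant], [-nasal], [-lateral], [+voice], so none of the listed features separates them. (They do differ in [sonorant], [labial] and [dorsal], which are not among the given features.) Every other pair in the inventory differs on at least one listed feature.

v, j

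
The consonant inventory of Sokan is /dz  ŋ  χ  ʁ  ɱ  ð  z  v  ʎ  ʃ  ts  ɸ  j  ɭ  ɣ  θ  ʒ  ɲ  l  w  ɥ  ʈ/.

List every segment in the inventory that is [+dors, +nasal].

ŋ, ɲ

The [+dorsal] segments are /ŋ, χ, ʁ, ʎ, j, ɣ, ɲ, w, ɥ/.
Intersecting with [+nasal] leaves /ŋ, ɲ/.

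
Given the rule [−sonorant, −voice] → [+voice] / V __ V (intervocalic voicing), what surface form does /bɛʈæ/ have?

Only /ʈ/ occurs between two vowels (/ɛ/ __ /æ/) and matches the structural description. It is a voiceless retroflex stop, so [−sonorant, −voice] holds; changing it to [+voice] with all other features held fixed yields /ɖ/ (voiced retroflex stop). No other segment meets both the structural description and the environment, so the output is [bɛɖæ].

[bɛɖæ]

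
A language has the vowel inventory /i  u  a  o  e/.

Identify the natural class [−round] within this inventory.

The [−round] segments here are /i, a, e/; the remaining /u, o/ are [+round].

i, a, e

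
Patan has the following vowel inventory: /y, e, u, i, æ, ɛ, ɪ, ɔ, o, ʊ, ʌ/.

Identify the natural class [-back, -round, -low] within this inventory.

e, i, ɛ, ɪ

First, the [-back] segments are /y, e, i, æ, ɛ, ɪ/.
Within that set, [-round] gives /e, i, æ, ɛ, ɪ/.
Intersecting with [-low] leaves /e, i, ɛ, ɪ/.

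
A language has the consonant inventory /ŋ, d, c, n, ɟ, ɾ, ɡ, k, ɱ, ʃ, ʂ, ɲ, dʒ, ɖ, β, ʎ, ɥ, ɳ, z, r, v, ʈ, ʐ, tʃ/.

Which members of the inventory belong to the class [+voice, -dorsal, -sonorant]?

Checking each segment against [+voice], [-dorsal], [-sonorant]: /d/ (voiced alveolar stop), /dʒ/ (voiced postalveolar affricate), /ɖ/ (voiced retroflex stop), /β/ (voiced bilabial fricative), /z/ (voiced alveolar fricative), /v/ (voiced labiodental fricative), among others, satisfy every feature; every other segment in the inventory fails at least one.

d, dʒ, ɖ, β, z, v, ʐ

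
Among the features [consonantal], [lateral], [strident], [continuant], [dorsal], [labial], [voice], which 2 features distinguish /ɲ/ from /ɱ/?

/ɲ/ is the palatal nasal and /ɱ/ is the labiodental nasal. Both are [+consonantal], [−lateral], [−strident], [−continuant], [+voice]. /ɲ/ is [−labial] while /ɱ/ is [+labial]; /ɲ/ is [+dorsal] while /ɱ/ is [−dorsal], so the distinguishing features are [labial], [dorsal].

[labial], [dorsal]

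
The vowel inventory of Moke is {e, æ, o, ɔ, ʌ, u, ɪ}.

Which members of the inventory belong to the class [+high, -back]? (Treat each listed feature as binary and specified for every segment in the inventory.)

First, the [+high] segments are /u, ɪ/.
Among these, [-back] leaves /ɪ/.

ɪ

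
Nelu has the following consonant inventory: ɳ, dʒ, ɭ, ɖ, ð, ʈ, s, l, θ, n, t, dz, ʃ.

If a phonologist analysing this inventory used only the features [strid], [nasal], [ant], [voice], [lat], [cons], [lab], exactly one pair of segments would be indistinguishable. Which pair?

t, θ

Both /t/ and /θ/ are [−strident], [−nasal], [+anterior], [−voice], [−lateral], [+consonantal], [−labial]. Since the list omits [continuant] and [distributed] — which do distinguish the voiceless alveolar stop from the voiceless dental fricative — this pair collapses; all other pairs remain distinct.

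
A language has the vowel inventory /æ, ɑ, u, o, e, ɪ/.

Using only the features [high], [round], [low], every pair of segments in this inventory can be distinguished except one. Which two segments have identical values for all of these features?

ɑ, æ

/ɑ/ (low back unrounded vowel) and /æ/ (low front unrounded vowel) are both [−high], [−round], [+low], so none of the listed features separates them. (They do differ in [back], which is not among the given features.) Every other pair in the inventory differs on at least one listed feature.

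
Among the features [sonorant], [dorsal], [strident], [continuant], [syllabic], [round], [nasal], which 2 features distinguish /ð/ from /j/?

[sonorant], [dorsal]

/ð/ is the voiced dental fricative and /j/ is the palatal glide. Both are [−strident], [+continuant], [−syllabic], [−round], [−nasal]. /ð/ is [−sonorant] while /j/ is [+sonorant]; /ð/ is [−dorsal] while /j/ is [+dorsal], so the distinguishing features are [sonorant], [dorsal].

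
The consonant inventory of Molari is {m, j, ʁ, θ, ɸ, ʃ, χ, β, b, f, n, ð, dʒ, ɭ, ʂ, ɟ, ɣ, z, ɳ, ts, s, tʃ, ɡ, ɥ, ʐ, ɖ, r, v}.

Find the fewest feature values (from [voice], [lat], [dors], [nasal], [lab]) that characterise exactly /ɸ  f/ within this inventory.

[-voice, +lab]

/ɸ, f/ are all [-voice], [+labial], and no other segment in the inventory matches both values. Dropping any one of them over-generates: [+labial] alone would also admit /m, β, b, ɥ, …/; [-voice] alone would also admit /θ, ʃ, χ, ʂ, …/. No other single listed feature picks out exactly this set either, so fewer than two features will not do.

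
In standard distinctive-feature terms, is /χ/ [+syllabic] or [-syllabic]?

[-syllabic]

As the voiceless uvular fricative, /χ/ is [-syllabic].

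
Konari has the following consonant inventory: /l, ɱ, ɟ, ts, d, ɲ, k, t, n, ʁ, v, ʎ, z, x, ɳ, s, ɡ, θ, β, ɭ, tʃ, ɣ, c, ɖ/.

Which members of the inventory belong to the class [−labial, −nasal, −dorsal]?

Checking each segment against [−labial], [−nasal], [−dorsal]: /l/ (alveolar lateral approximant), /ts/ (voiceless alveolar affricate), /d/ (voiced alveolar stop), /t/ (voiceless alveolar stop), /z/ (voiced alveolar fricative), /s/ (voiceless alveolar fricative), among others, satisfy every feature; every other segment in the inventory fails at least one.

l, ts, d, t, z, s, θ, ɭ, tʃ, ɖ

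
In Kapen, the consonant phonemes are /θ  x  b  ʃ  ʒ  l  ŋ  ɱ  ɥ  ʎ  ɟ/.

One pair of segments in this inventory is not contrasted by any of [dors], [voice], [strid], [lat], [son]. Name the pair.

ɥ, ŋ

Both /ɥ/ and /ŋ/ are [+dorsal], [+voice], [-strident], [-lateral], [+sonorant]. Since the list omits [nasal], [continuant], [labial], [round] and [back] — which do distinguish the labial-palatal glide from the velar nasal — this pair collapses; all other pairs remain distinct.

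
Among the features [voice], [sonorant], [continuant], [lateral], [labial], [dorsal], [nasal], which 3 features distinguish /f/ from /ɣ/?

/f/ (voiceless labiodental fricative) and /ɣ/ (voiced velar fricative) agree on [-sonorant], [+continuant], [-lateral], [-nasal]. They differ on [voice] (/f/ [-], /ɣ/ [+]), [labial] (/f/ [+], /ɣ/ [-]), [dorsal] (/f/ [-], /ɣ/ [+]).

[voice], [labial], [dorsal]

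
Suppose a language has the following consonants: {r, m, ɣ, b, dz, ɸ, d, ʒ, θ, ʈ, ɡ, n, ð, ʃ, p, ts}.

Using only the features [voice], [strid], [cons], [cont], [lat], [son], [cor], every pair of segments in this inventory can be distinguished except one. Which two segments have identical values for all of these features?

On the given features, /b/ and /ɡ/ have an identical profile: [+voice], [-strident], [+consonantal], [-continuant], [-lateral], [-sonorant], [-coronal]. No other two segments in the inventory coincide on all 7 features. (They do differ in [labial] and [dorsal], which are not among the given features.)

b, ɡ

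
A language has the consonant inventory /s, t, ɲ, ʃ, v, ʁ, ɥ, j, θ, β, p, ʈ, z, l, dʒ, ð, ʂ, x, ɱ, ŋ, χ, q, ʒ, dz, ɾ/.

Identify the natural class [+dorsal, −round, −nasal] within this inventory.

ʁ, j, x, χ, q

Checking each segment against [+dorsal], [−round], [−nasal]: /ʁ/ (voiced uvular fricative), /j/ (palatal glide), /x/ (voiceless velar fricative), /χ/ (voiceless uvular fricative), /q/ (voiceless uvular stop) satisfy every feature; every other segment in the inventory fails at least one.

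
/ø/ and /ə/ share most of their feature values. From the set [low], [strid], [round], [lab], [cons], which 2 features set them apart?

[labial], [round]

/ø/ (mid front rounded tense vowel) and /ə/ (mid central vowel (schwa)) agree on [−low], [−strident], [−consonantal]. They differ on [labial] (/ø/ [+], /ə/ [−]), [round] (/ø/ [+], /ə/ [−]).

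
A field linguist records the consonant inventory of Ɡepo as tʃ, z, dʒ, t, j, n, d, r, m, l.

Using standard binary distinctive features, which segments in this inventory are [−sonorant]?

tʃ, z, dʒ, t, d

The feature [sonorant] marks segments produced without turbulent airflow (nasals, liquids, glides, vowels). In this inventory /tʃ, z, dʒ, t, d/ lack that property, so they are [−sonorant]; /j, n, r, m, l/ are [+sonorant].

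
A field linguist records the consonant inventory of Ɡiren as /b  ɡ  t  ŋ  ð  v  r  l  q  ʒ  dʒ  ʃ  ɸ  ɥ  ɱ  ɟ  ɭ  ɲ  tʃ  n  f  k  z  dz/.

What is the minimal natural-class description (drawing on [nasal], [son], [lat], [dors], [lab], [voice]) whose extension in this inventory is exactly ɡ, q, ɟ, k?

[−son, +dors]

Every target segment is [−sonorant], [+dorsal]; each remaining inventory member fails at least one of these. Each conjunct is needed — [+dorsal] alone would also admit /ŋ, ɥ, ɲ/; [−sonorant] alone would also admit /b, t, ð, v, …/ — and no other single listed feature has exactly this extension, so two is the minimum.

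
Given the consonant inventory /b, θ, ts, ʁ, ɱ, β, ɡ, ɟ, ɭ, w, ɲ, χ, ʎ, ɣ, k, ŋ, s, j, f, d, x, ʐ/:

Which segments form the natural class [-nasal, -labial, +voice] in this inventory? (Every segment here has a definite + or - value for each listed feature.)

ʁ, ɡ, ɟ, ɭ, ʎ, ɣ, j, d, ʐ

The [-nasal] segments are /b, θ, ts, ʁ, β, ɡ, ɟ, ɭ, w, χ, ʎ, ɣ, k, s, j, f, d, x, ʐ/.
Within that set, [-labial] gives /θ, ts, ʁ, ɡ, ɟ, ɭ, χ, ʎ, ɣ, k, s, j, d, x, ʐ/.
Among these, [+voice] leaves /ʁ, ɡ, ɟ, ɭ, ʎ, ɣ, j, d, ʐ/.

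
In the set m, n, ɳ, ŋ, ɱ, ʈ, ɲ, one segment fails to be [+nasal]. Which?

ʈ

Every segment except /ʈ/ is [+nasal]. /ʈ/ (voiceless retroflex stop) is [-nasal], so it is the exception.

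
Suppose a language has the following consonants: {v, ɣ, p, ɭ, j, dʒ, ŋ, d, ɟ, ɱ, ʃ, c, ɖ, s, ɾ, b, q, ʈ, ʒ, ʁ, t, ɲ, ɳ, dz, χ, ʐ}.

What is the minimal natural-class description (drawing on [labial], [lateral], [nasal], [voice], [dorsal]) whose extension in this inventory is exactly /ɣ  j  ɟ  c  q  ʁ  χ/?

[−nasal, +dorsal]

The class [−nasal], [+dorsal] has exactly /ɣ, j, ɟ, c, q, ʁ, χ/ as its extension in this inventory. No smaller conjunction from the listed features achieves this: [+dorsal] alone would also admit /ŋ, ɲ/; [−nasal] alone would also admit /v, p, ɭ, dʒ, …/; and checking the remaining single features turns up none with this extension.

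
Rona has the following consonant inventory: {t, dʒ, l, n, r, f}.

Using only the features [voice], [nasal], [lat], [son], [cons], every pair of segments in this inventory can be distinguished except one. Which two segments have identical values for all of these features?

f, t

Both /f/ and /t/ are [-voice], [-nasal], [-lateral], [-sonorant], [+consonantal]. Since the list omits [continuant], [labial] and [coronal] — which do distinguish the voiceless labiodental fricative from the voiceless alveolar stop — this pair collapses; all other pairs remain distinct.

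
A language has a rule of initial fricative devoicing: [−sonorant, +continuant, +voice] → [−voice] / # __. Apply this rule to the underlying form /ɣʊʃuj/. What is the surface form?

[xʊʃuj]

The only segment in the rule's environment that also matches [−sonorant, +continuant, +voice] is /ɣ/. Applying [−voice] turns the voiced velar fricative into /x/ (voiceless velar fricative), giving [xʊʃuj].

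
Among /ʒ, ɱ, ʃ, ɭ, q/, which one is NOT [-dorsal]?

q

/q/ is the voiceless uvular stop, which is [+dorsal]; the rest — /ʒ, ʃ, ɭ, ɱ/ — are [-dorsal].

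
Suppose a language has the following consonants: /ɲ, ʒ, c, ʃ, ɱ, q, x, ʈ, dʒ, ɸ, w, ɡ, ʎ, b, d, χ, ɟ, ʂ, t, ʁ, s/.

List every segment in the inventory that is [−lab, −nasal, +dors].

Checking each segment against [−labial], [−nasal], [+dorsal]: /c/ (voiceless palatal stop), /q/ (voiceless uvular stop), /x/ (voiceless velar fricative), /ɡ/ (voiced velar stop), /ʎ/ (palatal lateral approximant), /χ/ (voiceless uvular fricative), among others, satisfy every feature; every other segment in the inventory fails at least one.

c, q, x, ɡ, ʎ, χ, ɟ, ʁ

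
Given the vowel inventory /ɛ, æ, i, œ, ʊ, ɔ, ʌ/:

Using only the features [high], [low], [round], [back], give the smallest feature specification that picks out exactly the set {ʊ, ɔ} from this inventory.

The class [+back], [+round] has exactly /ʊ, ɔ/ as its extension in this inventory. No smaller conjunction from the listed features achieves this: [+round] alone would also admit /œ/; [+back] alone would also admit /ʌ/; and checking the remaining single features turns up none with this extension.

[+back, +round]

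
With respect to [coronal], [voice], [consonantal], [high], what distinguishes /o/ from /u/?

/o/ is the mid back rounded tense vowel and /u/ is the high back rounded tense vowel. Both are [-coronal], [+voice], [-consonantal]. /o/ is [-high] while /u/ is [+high], so the distinguishing feature is [high].

[high]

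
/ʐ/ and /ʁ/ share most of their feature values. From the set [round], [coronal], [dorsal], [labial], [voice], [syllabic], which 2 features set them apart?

/ʐ/ is the voiced retroflex fricative and /ʁ/ is the voiced uvular fricative. Both are [−round], [−labial], [+voice], [−syllabic]. /ʐ/ is [+coronal] while /ʁ/ is [−coronal]; /ʐ/ is [−dorsal] while /ʁ/ is [+dorsal], so the distinguishing features are [coronal], [dorsal].

[coronal], [dorsal]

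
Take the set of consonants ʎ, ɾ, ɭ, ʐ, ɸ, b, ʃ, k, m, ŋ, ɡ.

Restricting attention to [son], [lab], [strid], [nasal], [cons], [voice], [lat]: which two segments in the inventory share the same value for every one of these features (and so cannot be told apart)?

/ɭ/ (retroflex lateral approximant) and /ʎ/ (palatal lateral approximant) are both [+sonorant], [-labial], [-strident], [-nasal], [+consonantal], [+voice], [+lateral], so none of the listed features separates them. (They do differ in [dorsal], which is not among the given features.) Every other pair in the inventory differs on at least one listed feature.

ɭ, ʎ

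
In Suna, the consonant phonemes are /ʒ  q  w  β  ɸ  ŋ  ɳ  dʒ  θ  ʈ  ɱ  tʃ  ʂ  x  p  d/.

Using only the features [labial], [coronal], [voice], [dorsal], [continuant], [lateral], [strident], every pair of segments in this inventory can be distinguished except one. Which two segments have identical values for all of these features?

ɳ, d

/ɳ/ (retroflex nasal) and /d/ (voiced alveolar stop) are both [−labial], [+coronal], [+voice], [−dorsal], [−continuant], [−lateral], [−strident], so none of the listed features separates them. (They do differ in [sonorant], [nasal] and [anterior], which are not among the given features.) Every other pair in the inventory differs on at least one listed feature.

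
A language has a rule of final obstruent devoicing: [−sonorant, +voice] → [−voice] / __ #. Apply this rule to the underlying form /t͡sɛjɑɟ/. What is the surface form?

/ɟ/ satisfies [−sonorant, +voice] and sits in __ #. The [−voice] counterpart of the voiced palatal stop is /c/. Other segments in /t͡sɛjɑɟ/ either fail the structural description or are not in the environment, so the surface form is [t͡sɛjɑc].

[t͡sɛjɑc]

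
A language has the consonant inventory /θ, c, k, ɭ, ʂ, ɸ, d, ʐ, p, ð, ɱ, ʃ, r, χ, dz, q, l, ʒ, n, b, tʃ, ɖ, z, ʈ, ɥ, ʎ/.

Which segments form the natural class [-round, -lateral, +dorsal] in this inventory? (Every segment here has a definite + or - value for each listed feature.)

Checking each segment against [-round], [-lateral], [+dorsal]: /c/ (voiceless palatal stop), /k/ (voiceless velar stop), /χ/ (voiceless uvular fricative), /q/ (voiceless uvular stop) satisfy every feature; every other segment in the inventory fails at least one.

c, k, χ, q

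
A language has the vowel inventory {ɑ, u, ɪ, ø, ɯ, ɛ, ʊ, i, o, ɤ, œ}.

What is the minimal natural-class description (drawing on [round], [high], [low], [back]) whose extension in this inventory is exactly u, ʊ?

Every target segment is [+high], [+round]; each remaining inventory member fails at least one of these. Each conjunct is needed — [+round] alone would also admit /ø, o, œ/; [+high] alone would also admit /ɪ, ɯ, i/ — and no other single listed feature has exactly this extension, so two is the minimum.

[+high, +round]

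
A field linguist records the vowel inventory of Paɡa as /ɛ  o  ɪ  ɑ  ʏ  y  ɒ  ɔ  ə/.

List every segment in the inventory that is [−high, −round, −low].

Eliminate segments failing any feature: /o, ɒ, ɔ/ are [+round]; /ɪ, ʏ, y/ are [+high]; /ɑ/ is [+low]. The remaining /ɛ, ə/ satisfy [−high], [−round], [−low].

ɛ, ə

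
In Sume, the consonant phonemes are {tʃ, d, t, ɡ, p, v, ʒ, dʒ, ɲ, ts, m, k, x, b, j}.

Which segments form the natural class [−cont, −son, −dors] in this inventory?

Eliminate segments failing any feature: /ɡ, k/ are [+dorsal]; /v, ʒ, x, j/ are [+continuant]; /ɲ, m/ are [+sonorant]. The remaining /tʃ, d, t, p, dʒ, ts, b/ satisfy [−continuant], [−sonorant], [−dorsal].

tʃ, d, t, p, dʒ, ts, b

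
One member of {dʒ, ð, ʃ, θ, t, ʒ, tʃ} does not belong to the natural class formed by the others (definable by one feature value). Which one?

The remaining segments after removing /t/ share [+distributed]; /t/ (voiceless alveolar stop) is [−distributed]. For every other candidate removal, the leftover set fails to share any single feature value that the removed segment lacks.

t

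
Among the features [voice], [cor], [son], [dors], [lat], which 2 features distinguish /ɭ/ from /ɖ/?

/ɭ/ is the retroflex lateral approximant and /ɖ/ is the voiced retroflex stop. Both are [+voice], [+coronal], [-dorsal]. /ɭ/ is [+sonorant] while /ɖ/ is [-sonorant]; /ɭ/ is [+lateral] while /ɖ/ is [-lateral], so the distinguishing features are [sonorant], [lateral].

[sonorant], [lateral]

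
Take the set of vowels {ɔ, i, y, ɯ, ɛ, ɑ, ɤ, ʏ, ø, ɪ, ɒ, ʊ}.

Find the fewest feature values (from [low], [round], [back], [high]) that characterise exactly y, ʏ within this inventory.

The class [+high], [−back], [+round] has exactly /y, ʏ/ as its extension in this inventory. No smaller conjunction from the listed features achieves this: [−back, +round] alone would also admit /ø/; [+high, +round] alone would also admit /ʊ/; [+high, −back] alone would also admit /i, ɪ/; and checking the remaining two-feature bundles turns up none with this extension.

[+high, −back, +round]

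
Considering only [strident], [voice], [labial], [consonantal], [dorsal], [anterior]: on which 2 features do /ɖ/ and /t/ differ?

[voice], [anterior]

/ɖ/ is the voiced retroflex stop and /t/ is the voiceless alveolar stop. Both are [-strident], [-labial], [+consonantal], [-dorsal]. /ɖ/ is [+voice] while /t/ is [-voice]; /ɖ/ is [-anterior] while /t/ is [+anterior], so the distinguishing features are [voice], [anterior].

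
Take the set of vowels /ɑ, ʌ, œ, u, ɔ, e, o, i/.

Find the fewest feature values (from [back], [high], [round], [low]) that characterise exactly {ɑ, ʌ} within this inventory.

Every target segment is [+back], [-round]; each remaining inventory member fails at least one of these. Each conjunct is needed — [-round] alone would also admit /e, i/; [+back] alone would also admit /u, ɔ, o/ — and no other single listed feature has exactly this extension, so two is the minimum.

[+back, -round]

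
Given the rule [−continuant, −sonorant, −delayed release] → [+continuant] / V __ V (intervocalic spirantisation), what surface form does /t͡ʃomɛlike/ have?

/k/ satisfies [−continuant, −sonorant, −delayed release] and sits in V __ V. The [+continuant] counterpart of the voiceless velar stop is /x/. Other segments in /t͡ʃomɛlike/ either fail the structural description or are not in the environment, so the surface form is [t͡ʃomɛlixe].

[t͡ʃomɛlixe]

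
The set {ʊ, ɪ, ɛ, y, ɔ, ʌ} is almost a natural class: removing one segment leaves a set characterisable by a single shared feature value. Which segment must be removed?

The remaining segments after removing /y/ share [−tense]; /y/ (high front rounded tense vowel) is [+tense]. For every other candidate removal, the leftover set fails to share any single feature value that the removed segment lacks.

y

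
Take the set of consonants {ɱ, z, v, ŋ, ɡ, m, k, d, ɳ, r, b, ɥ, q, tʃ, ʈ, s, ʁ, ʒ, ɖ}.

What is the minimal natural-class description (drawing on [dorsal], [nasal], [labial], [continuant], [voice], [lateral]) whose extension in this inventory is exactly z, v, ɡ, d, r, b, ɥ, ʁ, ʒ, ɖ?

[+voice, -nasal]

Every target segment is [+voice], [-nasal]; each remaining inventory member fails at least one of these. Each conjunct is needed — [-nasal] alone would also admit /k, q, tʃ, ʈ, …/; [+voice] alone would also admit /ɱ, ŋ, m, ɳ/ — and no other single listed feature has exactly this extension, so two is the minimum.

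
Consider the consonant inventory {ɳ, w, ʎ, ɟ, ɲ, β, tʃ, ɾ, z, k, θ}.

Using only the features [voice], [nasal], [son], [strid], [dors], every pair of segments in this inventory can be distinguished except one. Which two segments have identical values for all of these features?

ʎ, w

Both /ʎ/ and /w/ are [+voice], [−nasal], [+sonorant], [−strident], [+dorsal]. Since the list omits [lateral], [labial], [round] and [back] — which do distinguish the palatal lateral approximant from the labial-velar glide — this pair collapses; all other pairs remain distinct.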